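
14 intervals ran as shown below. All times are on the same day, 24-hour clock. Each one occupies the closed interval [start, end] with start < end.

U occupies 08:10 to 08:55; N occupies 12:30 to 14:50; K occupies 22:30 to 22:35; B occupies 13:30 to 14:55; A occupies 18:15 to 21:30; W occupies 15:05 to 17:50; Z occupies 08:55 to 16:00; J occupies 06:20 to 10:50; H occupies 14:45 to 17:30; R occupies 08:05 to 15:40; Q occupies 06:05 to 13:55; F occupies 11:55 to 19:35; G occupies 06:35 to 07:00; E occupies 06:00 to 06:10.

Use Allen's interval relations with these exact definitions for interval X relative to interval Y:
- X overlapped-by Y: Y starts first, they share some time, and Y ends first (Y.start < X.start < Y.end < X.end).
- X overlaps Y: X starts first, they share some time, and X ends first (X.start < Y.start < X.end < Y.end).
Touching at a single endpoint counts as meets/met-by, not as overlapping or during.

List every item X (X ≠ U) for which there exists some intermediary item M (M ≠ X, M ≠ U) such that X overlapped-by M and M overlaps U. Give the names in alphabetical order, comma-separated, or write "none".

none

Target U = [08:10, 08:55].
Intermediaries M with M overlaps U: none.
Union: none.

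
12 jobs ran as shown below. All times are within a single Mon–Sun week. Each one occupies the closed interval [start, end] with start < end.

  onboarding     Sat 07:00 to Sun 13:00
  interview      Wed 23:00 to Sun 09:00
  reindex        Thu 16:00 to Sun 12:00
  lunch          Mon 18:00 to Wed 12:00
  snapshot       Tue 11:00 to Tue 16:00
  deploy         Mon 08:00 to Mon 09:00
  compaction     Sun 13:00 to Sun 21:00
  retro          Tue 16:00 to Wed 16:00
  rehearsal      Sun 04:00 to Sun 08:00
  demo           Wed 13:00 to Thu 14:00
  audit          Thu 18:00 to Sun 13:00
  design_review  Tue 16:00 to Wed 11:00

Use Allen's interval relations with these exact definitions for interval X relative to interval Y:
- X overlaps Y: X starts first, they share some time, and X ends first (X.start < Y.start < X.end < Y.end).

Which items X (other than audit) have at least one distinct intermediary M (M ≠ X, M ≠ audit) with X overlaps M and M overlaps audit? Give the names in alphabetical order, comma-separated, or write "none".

demo, interview

Target audit = [Thu 18:00, Sun 13:00].
Intermediaries M with M overlaps audit: interview, reindex.
Via interview — items with X overlaps interview: demo.
Via reindex — items with X overlaps reindex: interview.
Union: demo, interview.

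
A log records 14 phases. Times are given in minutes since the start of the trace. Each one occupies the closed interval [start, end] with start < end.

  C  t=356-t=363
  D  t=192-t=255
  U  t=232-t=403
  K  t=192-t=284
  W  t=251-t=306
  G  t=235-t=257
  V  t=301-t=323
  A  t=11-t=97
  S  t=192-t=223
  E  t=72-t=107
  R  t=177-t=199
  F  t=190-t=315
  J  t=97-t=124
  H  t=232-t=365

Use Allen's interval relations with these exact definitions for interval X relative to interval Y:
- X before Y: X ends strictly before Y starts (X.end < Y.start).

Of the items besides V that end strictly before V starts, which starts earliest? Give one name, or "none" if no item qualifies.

A

Target V = [t=301, t=323].
A [t=11, t=97] → before → candidate.
C [t=356, t=363] → after → excluded.
D [t=192, t=255] → before → candidate.
E [t=72, t=107] → before → candidate.
F [t=190, t=315] → overlaps → excluded.
G [t=235, t=257] → before → candidate.
H [t=232, t=365] → contains → excluded.
J [t=97, t=124] → before → candidate.
K [t=192, t=284] → before → candidate.
R [t=177, t=199] → before → candidate.
S [t=192, t=223] → before → candidate.
U [t=232, t=403] → contains → excluded.
W [t=251, t=306] → overlaps → excluded.
Among candidates, earliest start is t=11 → A.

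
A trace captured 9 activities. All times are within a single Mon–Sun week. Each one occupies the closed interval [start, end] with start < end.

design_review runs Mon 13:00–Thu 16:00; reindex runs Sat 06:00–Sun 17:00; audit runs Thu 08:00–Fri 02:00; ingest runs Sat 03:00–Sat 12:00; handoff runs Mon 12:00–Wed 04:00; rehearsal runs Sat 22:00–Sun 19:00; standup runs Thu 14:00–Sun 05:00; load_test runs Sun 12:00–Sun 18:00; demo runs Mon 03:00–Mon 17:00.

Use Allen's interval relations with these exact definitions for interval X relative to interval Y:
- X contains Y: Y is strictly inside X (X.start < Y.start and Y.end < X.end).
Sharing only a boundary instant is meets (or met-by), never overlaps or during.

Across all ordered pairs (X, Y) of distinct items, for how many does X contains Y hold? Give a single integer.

Checking all 72 ordered pairs for relation 'contains'; matching pairs in alphabetical order:
(rehearsal, load_test): rehearsal contains load_test ✓
(standup, ingest): standup contains ingest ✓
Count: 2.

2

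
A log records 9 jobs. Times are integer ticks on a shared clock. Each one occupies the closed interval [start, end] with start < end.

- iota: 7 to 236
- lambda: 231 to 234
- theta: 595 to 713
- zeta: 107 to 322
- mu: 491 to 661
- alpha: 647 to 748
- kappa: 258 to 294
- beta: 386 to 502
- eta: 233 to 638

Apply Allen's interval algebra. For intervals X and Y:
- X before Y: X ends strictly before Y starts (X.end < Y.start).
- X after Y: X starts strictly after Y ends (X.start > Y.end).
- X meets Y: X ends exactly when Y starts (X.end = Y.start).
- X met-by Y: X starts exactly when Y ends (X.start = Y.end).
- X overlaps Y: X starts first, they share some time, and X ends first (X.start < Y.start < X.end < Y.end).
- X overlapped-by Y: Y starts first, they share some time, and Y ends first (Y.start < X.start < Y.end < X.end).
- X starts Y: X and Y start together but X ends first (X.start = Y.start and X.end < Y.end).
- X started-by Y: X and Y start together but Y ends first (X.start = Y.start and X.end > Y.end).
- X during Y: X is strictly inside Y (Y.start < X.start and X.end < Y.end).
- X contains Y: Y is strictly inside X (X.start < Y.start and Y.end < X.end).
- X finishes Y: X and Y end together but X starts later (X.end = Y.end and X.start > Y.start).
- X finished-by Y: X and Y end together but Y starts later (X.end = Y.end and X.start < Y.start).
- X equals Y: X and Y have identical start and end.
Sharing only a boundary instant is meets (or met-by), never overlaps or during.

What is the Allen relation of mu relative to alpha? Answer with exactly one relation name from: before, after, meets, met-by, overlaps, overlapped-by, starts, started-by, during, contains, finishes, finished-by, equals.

mu = [491, 661]; alpha = [647, 748].
Compare endpoints: mu.start < alpha.start, mu.start < alpha.end, mu.end > alpha.start, mu.end < alpha.end.
That pattern is 'overlaps'.

overlaps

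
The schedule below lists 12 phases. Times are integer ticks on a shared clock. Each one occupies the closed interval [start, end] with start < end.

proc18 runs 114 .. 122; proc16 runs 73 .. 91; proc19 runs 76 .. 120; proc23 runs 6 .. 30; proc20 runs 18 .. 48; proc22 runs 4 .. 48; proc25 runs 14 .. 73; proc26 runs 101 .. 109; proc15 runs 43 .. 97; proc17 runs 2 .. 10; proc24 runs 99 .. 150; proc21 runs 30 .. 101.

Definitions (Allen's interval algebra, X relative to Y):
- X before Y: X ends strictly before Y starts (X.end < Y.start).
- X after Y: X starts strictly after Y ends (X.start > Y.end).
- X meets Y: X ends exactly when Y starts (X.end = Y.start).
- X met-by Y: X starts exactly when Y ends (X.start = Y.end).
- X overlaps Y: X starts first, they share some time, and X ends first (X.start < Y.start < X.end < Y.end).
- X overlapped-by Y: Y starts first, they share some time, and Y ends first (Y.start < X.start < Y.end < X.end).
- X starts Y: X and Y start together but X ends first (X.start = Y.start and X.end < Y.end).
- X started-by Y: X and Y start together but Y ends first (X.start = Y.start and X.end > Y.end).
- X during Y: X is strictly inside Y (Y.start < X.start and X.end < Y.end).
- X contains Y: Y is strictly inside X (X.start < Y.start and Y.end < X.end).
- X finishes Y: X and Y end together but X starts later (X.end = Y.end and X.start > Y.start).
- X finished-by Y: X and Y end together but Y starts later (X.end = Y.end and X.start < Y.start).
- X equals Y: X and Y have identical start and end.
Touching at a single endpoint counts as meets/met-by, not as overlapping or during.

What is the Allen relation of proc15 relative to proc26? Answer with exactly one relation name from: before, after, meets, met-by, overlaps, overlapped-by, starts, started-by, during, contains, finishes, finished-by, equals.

proc15 = [43, 97]; proc26 = [101, 109].
Compare endpoints: proc15.start < proc26.start, proc15.start < proc26.end, proc15.end < proc26.start, proc15.end < proc26.end.
That pattern is 'before'.

before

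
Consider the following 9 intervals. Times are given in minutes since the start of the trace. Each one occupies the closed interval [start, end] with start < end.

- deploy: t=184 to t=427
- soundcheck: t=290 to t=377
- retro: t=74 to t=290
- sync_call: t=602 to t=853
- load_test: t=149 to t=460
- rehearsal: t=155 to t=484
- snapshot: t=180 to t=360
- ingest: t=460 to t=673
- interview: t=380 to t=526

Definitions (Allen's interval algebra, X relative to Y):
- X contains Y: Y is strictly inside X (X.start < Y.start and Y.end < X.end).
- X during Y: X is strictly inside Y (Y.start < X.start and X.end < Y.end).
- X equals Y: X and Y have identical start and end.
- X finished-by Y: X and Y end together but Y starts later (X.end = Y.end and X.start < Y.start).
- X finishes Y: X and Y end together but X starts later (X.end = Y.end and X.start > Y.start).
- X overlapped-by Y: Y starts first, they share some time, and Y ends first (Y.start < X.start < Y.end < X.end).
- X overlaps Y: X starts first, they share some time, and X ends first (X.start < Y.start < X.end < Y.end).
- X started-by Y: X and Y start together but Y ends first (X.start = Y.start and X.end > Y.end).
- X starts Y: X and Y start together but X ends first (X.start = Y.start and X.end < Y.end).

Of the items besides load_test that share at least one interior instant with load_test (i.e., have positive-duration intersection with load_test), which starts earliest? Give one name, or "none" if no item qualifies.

Target load_test = [t=149, t=460].
deploy [t=184, t=427] → during → candidate.
ingest [t=460, t=673] → met-by → excluded.
interview [t=380, t=526] → overlapped-by → candidate.
rehearsal [t=155, t=484] → overlapped-by → candidate.
retro [t=74, t=290] → overlaps → candidate.
snapshot [t=180, t=360] → during → candidate.
soundcheck [t=290, t=377] → during → candidate.
sync_call [t=602, t=853] → after → excluded.
Among candidates, earliest start is t=74 → retro.

retro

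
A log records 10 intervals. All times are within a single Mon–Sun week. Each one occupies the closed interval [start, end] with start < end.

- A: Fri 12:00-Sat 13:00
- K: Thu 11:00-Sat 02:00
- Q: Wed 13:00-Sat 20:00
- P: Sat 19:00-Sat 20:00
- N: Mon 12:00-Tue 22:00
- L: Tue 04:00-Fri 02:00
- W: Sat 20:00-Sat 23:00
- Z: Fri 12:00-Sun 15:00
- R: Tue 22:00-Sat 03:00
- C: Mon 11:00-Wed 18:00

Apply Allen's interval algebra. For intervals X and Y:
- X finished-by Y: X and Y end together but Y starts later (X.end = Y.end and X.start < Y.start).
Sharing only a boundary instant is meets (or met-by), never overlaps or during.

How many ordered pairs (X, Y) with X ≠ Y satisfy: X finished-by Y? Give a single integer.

1

Checking all 90 ordered pairs for relation 'finished-by'; matching pairs in alphabetical order:
(Q, P): Q finished-by P ✓
Count: 1.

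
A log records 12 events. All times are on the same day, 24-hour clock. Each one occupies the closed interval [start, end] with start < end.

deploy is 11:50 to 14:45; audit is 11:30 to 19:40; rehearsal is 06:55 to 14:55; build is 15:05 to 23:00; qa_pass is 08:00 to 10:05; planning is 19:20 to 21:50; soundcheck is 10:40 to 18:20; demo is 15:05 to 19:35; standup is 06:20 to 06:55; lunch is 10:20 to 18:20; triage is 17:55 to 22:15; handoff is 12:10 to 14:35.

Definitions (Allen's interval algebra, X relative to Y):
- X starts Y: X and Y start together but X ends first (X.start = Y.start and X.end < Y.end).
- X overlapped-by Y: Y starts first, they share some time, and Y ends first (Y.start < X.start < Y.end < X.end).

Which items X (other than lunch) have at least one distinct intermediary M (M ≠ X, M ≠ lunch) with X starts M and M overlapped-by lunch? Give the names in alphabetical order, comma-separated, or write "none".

Target lunch = [10:20, 18:20].
Intermediaries M with M overlapped-by lunch: audit, build, demo, triage.
Via audit — items with X starts audit: none.
Via build — items with X starts build: demo.
Via demo — items with X starts demo: none.
Via triage — items with X starts triage: none.
Union: demo.

demo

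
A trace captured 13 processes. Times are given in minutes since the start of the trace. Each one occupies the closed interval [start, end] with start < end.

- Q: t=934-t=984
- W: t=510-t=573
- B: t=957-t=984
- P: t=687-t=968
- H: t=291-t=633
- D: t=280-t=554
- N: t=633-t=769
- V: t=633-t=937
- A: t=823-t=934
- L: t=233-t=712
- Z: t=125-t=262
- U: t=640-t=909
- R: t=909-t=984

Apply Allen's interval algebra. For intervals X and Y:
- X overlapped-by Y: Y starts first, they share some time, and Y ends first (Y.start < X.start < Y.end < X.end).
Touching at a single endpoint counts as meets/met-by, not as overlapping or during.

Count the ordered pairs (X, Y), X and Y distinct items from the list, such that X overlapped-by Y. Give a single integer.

18

Checking all 156 ordered pairs for relation 'overlapped-by'; matching pairs in alphabetical order:
(A, U): A overlapped-by U ✓
(B, P): B overlapped-by P ✓
(H, D): H overlapped-by D ✓
(L, Z): L overlapped-by Z ✓
(N, L): N overlapped-by L ✓
(P, L): P overlapped-by L ✓
(P, N): P overlapped-by N ✓
(P, U): P overlapped-by U ✓
(P, V): P overlapped-by V ✓
(Q, P): Q overlapped-by P ✓
(Q, V): Q overlapped-by V ✓
(R, A): R overlapped-by A ✓
(R, P): R overlapped-by P ✓
(R, V): R overlapped-by V ✓
(U, L): U overlapped-by L ✓
(U, N): U overlapped-by N ✓
(V, L): V overlapped-by L ✓
(W, D): W overlapped-by D ✓
Count: 18.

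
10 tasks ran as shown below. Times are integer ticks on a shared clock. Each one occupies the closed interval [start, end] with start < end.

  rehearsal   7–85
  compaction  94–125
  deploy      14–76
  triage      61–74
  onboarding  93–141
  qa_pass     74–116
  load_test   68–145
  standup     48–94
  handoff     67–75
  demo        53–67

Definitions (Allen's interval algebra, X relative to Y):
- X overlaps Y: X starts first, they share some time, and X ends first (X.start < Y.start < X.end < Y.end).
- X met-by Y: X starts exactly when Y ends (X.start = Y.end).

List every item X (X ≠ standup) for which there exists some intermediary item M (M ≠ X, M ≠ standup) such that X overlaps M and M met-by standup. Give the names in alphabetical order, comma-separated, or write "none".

qa_pass

Target standup = [48, 94].
Intermediaries M with M met-by standup: compaction.
Via compaction — items with X overlaps compaction: qa_pass.
Union: qa_pass.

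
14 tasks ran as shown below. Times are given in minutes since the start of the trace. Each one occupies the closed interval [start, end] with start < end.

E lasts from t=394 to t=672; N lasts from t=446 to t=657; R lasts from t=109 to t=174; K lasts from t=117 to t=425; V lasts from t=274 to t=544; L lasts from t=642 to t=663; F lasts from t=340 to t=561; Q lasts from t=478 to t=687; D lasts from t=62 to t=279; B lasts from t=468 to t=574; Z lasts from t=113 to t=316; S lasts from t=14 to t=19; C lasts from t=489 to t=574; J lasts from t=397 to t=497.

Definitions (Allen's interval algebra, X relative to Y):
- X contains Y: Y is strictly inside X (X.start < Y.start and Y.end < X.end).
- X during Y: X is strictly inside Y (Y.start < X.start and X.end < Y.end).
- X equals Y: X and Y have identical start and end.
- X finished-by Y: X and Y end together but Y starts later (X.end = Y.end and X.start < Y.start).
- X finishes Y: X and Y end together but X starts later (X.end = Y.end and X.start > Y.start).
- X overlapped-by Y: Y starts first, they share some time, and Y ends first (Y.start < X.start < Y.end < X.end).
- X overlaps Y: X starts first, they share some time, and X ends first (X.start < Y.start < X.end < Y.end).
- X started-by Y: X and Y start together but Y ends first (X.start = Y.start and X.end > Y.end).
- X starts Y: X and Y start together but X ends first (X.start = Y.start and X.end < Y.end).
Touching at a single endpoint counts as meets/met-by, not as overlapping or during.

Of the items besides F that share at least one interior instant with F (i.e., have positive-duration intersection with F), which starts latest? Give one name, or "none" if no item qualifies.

C

Target F = [t=340, t=561].
B [t=468, t=574] → overlapped-by → candidate.
C [t=489, t=574] → overlapped-by → candidate.
D [t=62, t=279] → before → excluded.
E [t=394, t=672] → overlapped-by → candidate.
J [t=397, t=497] → during → candidate.
K [t=117, t=425] → overlaps → candidate.
L [t=642, t=663] → after → excluded.
N [t=446, t=657] → overlapped-by → candidate.
Q [t=478, t=687] → overlapped-by → candidate.
R [t=109, t=174] → before → excluded.
S [t=14, t=19] → before → excluded.
V [t=274, t=544] → overlaps → candidate.
Z [t=113, t=316] → before → excluded.
Among candidates, latest start is t=489 → C.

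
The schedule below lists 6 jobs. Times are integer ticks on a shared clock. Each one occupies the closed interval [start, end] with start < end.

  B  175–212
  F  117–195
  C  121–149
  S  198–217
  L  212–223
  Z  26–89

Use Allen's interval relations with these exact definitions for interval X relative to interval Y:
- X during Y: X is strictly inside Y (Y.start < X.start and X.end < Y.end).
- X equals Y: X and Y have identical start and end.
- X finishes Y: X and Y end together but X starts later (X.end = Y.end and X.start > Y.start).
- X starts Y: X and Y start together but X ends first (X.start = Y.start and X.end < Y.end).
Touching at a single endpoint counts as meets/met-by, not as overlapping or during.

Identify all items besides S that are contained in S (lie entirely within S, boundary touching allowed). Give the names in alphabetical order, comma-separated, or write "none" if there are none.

none

Target S = [198, 217].
B [175, 212] → overlaps → no.
C [121, 149] → before → no.
F [117, 195] → before → no.
L [212, 223] → overlapped-by → no.
Z [26, 89] → before → no.
Result: none.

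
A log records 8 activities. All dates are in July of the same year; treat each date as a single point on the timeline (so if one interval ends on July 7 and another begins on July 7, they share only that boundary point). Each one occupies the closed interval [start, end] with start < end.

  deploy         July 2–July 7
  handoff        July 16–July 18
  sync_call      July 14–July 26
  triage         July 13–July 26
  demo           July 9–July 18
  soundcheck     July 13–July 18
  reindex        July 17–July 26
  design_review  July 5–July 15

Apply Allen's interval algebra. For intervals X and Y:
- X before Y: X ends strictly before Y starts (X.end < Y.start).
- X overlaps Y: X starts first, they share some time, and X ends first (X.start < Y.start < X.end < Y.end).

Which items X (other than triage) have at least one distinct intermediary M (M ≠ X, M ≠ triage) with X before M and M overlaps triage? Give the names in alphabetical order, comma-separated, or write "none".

deploy

Target triage = [July 13, July 26].
Intermediaries M with M overlaps triage: demo, design_review.
Via demo — items with X before demo: deploy.
Via design_review — items with X before design_review: none.
Union: deploy.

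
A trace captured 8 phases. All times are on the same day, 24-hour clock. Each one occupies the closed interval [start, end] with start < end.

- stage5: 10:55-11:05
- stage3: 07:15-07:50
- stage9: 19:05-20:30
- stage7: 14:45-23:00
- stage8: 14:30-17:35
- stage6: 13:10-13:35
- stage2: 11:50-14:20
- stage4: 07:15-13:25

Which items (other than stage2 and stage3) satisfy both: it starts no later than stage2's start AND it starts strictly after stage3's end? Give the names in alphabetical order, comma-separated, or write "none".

stage5

Conditions: its start is no later than stage2's start (X.start <= 11:50) AND its start is strictly after stage3's end (X.start > 07:50).
stage4: start 07:15 <= 11:50? ✓; start 07:15 > 07:50? ✗ → no.
stage5: start 10:55 <= 11:50? ✓; start 10:55 > 07:50? ✓ → yes.
stage6: start 13:10 <= 11:50? ✗; start 13:10 > 07:50? ✓ → no.
stage7: start 14:45 <= 11:50? ✗; start 14:45 > 07:50? ✓ → no.
stage8: start 14:30 <= 11:50? ✗; start 14:30 > 07:50? ✓ → no.
stage9: start 19:05 <= 11:50? ✗; start 19:05 > 07:50? ✓ → no.
Result: stage5.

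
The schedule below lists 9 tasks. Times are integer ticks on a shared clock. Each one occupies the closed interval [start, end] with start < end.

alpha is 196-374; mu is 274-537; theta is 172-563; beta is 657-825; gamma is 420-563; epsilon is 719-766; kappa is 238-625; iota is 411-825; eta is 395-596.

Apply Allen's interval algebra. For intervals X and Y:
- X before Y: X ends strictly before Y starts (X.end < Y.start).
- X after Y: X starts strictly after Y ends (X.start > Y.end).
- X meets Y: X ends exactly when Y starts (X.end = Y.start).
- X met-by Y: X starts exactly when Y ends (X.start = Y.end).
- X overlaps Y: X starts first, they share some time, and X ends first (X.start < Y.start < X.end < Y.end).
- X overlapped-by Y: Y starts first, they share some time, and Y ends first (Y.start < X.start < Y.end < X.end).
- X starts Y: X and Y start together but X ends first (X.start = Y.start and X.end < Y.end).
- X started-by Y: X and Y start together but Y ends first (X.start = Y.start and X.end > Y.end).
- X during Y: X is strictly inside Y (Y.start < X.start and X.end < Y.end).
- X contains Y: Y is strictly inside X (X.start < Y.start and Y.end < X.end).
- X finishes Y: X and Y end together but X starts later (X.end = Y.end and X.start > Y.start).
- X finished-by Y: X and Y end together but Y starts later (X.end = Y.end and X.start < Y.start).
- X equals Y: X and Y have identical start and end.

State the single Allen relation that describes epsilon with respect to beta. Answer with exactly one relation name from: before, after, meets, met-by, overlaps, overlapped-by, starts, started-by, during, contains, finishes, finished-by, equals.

during

epsilon = [719, 766]; beta = [657, 825].
Compare endpoints: epsilon.start > beta.start, epsilon.start < beta.end, epsilon.end > beta.start, epsilon.end < beta.end.
That pattern is 'during'.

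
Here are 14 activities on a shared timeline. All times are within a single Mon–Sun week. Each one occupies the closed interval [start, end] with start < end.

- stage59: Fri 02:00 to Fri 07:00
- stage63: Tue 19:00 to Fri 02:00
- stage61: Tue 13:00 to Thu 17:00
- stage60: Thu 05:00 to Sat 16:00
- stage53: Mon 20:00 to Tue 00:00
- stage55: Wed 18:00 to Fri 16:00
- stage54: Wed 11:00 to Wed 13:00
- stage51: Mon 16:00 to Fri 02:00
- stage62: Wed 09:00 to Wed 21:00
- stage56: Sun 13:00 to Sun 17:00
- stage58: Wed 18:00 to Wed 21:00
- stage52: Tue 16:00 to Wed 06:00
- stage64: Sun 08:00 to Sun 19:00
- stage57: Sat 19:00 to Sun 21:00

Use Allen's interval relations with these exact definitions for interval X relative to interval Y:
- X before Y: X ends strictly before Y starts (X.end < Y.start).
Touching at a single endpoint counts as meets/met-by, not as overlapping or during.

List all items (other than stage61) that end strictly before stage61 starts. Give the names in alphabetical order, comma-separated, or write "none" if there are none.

Target stage61 = [Tue 13:00, Thu 17:00].
stage51 [Mon 16:00, Fri 02:00] → contains → no.
stage52 [Tue 16:00, Wed 06:00] → during → no.
stage53 [Mon 20:00, Tue 00:00] → before → yes.
stage54 [Wed 11:00, Wed 13:00] → during → no.
stage55 [Wed 18:00, Fri 16:00] → overlapped-by → no.
stage56 [Sun 13:00, Sun 17:00] → after → no.
stage57 [Sat 19:00, Sun 21:00] → after → no.
stage58 [Wed 18:00, Wed 21:00] → during → no.
stage59 [Fri 02:00, Fri 07:00] → after → no.
stage60 [Thu 05:00, Sat 16:00] → overlapped-by → no.
stage62 [Wed 09:00, Wed 21:00] → during → no.
stage63 [Tue 19:00, Fri 02:00] → overlapped-by → no.
stage64 [Sun 08:00, Sun 19:00] → after → no.
Result: stage53.

stage53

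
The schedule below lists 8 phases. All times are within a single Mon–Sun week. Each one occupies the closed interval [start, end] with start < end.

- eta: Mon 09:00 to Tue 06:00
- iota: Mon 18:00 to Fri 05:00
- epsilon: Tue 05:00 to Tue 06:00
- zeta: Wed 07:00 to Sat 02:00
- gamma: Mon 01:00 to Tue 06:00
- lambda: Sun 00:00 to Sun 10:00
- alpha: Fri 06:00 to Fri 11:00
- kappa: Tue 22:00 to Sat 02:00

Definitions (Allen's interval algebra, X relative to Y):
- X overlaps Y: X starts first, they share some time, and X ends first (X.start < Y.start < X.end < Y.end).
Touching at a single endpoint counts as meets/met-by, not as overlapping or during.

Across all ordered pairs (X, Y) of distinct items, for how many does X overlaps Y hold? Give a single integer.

4

Checking all 56 ordered pairs for relation 'overlaps'; matching pairs in alphabetical order:
(eta, iota): eta overlaps iota ✓
(gamma, iota): gamma overlaps iota ✓
(iota, kappa): iota overlaps kappa ✓
(iota, zeta): iota overlaps zeta ✓
Count: 4.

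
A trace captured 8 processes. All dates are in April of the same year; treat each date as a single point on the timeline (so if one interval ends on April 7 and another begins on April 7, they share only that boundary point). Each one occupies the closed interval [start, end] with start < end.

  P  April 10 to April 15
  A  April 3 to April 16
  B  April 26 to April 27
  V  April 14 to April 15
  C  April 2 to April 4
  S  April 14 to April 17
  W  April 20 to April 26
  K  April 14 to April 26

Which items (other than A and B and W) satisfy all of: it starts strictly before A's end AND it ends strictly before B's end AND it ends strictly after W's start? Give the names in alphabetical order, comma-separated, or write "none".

Conditions: its start is strictly before A's end (X.start < April 16) AND its end is strictly before B's end (X.end < April 27) AND its end is strictly after W's start (X.end > April 20).
C: start April 2 < April 16? ✓; end April 4 < April 27? ✓; end April 4 > April 20? ✗ → no.
K: start April 14 < April 16? ✓; end April 26 < April 27? ✓; end April 26 > April 20? ✓ → yes.
P: start April 10 < April 16? ✓; end April 15 < April 27? ✓; end April 15 > April 20? ✗ → no.
S: start April 14 < April 16? ✓; end April 17 < April 27? ✓; end April 17 > April 20? ✗ → no.
V: start April 14 < April 16? ✓; end April 15 < April 27? ✓; end April 15 > April 20? ✗ → no.
Result: K.

K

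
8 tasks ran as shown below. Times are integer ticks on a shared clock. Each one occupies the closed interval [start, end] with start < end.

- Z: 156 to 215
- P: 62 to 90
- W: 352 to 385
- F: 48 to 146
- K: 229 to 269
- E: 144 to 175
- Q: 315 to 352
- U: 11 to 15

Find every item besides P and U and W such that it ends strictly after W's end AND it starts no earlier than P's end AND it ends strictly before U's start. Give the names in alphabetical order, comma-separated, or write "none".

none

Conditions: its end is strictly after W's end (X.end > 385) AND its start is no earlier than P's end (X.start >= 90) AND its end is strictly before U's start (X.end < 11).
E: end 175 > 385? ✗; start 144 >= 90? ✓; end 175 < 11? ✗ → no.
F: end 146 > 385? ✗; start 48 >= 90? ✗; end 146 < 11? ✗ → no.
K: end 269 > 385? ✗; start 229 >= 90? ✓; end 269 < 11? ✗ → no.
Q: end 352 > 385? ✗; start 315 >= 90? ✓; end 352 < 11? ✗ → no.
Z: end 215 > 385? ✗; start 156 >= 90? ✓; end 215 < 11? ✗ → no.
Result: none.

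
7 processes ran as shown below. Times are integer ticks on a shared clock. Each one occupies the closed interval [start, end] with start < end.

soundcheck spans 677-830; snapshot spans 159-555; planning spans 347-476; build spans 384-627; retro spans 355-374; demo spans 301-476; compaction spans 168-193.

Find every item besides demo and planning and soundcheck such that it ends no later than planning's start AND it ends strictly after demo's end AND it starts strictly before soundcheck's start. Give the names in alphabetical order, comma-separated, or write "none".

Conditions: its end is no later than planning's start (X.end <= 347) AND its end is strictly after demo's end (X.end > 476) AND its start is strictly before soundcheck's start (X.start < 677).
build: end 627 <= 347? ✗; end 627 > 476? ✓; start 384 < 677? ✓ → no.
compaction: end 193 <= 347? ✓; end 193 > 476? ✗; start 168 < 677? ✓ → no.
retro: end 374 <= 347? ✗; end 374 > 476? ✗; start 355 < 677? ✓ → no.
snapshot: end 555 <= 347? ✗; end 555 > 476? ✓; start 159 < 677? ✓ → no.
Result: none.

none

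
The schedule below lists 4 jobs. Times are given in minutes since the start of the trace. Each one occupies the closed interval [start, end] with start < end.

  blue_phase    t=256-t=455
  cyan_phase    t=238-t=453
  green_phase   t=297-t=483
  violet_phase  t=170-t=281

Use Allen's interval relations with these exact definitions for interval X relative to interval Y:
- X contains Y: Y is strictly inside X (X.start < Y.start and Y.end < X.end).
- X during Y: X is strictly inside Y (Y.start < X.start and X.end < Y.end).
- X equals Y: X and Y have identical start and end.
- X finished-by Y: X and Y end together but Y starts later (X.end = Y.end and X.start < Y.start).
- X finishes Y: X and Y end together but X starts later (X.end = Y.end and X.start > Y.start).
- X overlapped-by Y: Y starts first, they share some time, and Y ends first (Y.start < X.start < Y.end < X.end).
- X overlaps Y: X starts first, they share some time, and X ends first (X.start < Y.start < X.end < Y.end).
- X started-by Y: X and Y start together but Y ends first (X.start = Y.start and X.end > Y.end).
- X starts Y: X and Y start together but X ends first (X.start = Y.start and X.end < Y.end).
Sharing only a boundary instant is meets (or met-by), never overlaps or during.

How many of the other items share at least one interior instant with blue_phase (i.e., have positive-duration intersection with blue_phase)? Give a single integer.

3

Target blue_phase = [t=256, t=455].
cyan_phase [t=238, t=453] → overlaps → counts.
green_phase [t=297, t=483] → overlapped-by → counts.
violet_phase [t=170, t=281] → overlaps → counts.
Total: 3.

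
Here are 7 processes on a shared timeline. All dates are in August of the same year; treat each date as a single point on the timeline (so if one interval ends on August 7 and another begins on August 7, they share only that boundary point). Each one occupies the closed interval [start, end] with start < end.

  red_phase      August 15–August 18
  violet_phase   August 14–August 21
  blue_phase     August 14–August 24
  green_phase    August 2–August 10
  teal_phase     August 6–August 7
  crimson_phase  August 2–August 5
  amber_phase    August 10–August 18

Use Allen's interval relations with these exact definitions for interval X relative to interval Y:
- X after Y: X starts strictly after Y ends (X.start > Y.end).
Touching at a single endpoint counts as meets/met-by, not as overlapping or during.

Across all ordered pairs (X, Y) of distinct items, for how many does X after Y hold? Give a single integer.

12

Checking all 42 ordered pairs for relation 'after'; matching pairs in alphabetical order:
(amber_phase, crimson_phase): amber_phase after crimson_phase ✓
(amber_phase, teal_phase): amber_phase after teal_phase ✓
(blue_phase, crimson_phase): blue_phase after crimson_phase ✓
(blue_phase, green_phase): blue_phase after green_phase ✓
(blue_phase, teal_phase): blue_phase after teal_phase ✓
(red_phase, crimson_phase): red_phase after crimson_phase ✓
(red_phase, green_phase): red_phase after green_phase ✓
(red_phase, teal_phase): red_phase after teal_phase ✓
(teal_phase, crimson_phase): teal_phase after crimson_phase ✓
(violet_phase, crimson_phase): violet_phase after crimson_phase ✓
(violet_phase, green_phase): violet_phase after green_phase ✓
(violet_phase, teal_phase): violet_phase after teal_phase ✓
Count: 12.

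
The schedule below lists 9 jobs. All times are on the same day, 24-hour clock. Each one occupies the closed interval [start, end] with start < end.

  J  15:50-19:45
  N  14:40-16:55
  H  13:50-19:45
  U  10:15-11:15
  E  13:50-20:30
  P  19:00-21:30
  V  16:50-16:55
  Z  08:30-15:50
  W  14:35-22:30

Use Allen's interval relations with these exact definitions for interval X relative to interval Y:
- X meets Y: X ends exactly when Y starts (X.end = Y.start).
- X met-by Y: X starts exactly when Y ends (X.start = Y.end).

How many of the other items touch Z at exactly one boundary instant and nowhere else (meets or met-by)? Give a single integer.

1

Target Z = [08:30, 15:50].
E [13:50, 20:30] → overlapped-by → no.
H [13:50, 19:45] → overlapped-by → no.
J [15:50, 19:45] → met-by → counts.
N [14:40, 16:55] → overlapped-by → no.
P [19:00, 21:30] → after → no.
U [10:15, 11:15] → during → no.
V [16:50, 16:55] → after → no.
W [14:35, 22:30] → overlapped-by → no.
Total: 1.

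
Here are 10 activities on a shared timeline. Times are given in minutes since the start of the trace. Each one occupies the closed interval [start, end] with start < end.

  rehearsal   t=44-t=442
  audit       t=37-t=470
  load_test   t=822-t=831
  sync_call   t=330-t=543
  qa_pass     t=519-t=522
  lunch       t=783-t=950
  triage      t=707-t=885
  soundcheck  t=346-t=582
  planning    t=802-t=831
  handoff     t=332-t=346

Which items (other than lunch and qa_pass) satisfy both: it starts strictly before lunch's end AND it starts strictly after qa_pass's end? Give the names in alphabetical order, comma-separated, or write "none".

Conditions: its start is strictly before lunch's end (X.start < t=950) AND its start is strictly after qa_pass's end (X.start > t=522).
audit: start t=37 < t=950? ✓; start t=37 > t=522? ✗ → no.
handoff: start t=332 < t=950? ✓; start t=332 > t=522? ✗ → no.
load_test: start t=822 < t=950? ✓; start t=822 > t=522? ✓ → yes.
planning: start t=802 < t=950? ✓; start t=802 > t=522? ✓ → yes.
rehearsal: start t=44 < t=950? ✓; start t=44 > t=522? ✗ → no.
soundcheck: start t=346 < t=950? ✓; start t=346 > t=522? ✗ → no.
sync_call: start t=330 < t=950? ✓; start t=330 > t=522? ✗ → no.
triage: start t=707 < t=950? ✓; start t=707 > t=522? ✓ → yes.
Result: load_test, planning, triage.

load_test, planning, triage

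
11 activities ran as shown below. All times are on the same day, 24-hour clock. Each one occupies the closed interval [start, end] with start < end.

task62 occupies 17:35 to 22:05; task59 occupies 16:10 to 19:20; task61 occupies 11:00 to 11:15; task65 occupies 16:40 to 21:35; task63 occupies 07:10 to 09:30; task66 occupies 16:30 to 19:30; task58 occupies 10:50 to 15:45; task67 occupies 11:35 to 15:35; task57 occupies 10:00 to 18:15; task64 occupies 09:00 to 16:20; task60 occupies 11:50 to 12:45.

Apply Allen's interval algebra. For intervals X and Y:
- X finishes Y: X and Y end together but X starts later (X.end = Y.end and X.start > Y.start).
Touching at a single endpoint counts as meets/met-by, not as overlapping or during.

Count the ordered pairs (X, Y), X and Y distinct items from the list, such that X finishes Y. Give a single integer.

Checking all 110 ordered pairs for relation 'finishes'; matching pairs in alphabetical order:
No pair satisfies it.
Count: 0.

0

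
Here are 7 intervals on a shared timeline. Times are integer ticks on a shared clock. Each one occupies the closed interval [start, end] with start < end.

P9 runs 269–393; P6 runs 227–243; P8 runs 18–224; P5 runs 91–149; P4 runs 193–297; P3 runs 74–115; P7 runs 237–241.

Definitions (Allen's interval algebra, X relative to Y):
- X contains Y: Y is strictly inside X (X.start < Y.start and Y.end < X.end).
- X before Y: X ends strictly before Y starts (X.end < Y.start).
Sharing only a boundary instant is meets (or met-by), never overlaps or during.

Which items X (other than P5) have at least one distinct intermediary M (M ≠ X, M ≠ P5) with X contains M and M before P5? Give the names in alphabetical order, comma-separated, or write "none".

none

Target P5 = [91, 149].
Intermediaries M with M before P5: none.
Union: none.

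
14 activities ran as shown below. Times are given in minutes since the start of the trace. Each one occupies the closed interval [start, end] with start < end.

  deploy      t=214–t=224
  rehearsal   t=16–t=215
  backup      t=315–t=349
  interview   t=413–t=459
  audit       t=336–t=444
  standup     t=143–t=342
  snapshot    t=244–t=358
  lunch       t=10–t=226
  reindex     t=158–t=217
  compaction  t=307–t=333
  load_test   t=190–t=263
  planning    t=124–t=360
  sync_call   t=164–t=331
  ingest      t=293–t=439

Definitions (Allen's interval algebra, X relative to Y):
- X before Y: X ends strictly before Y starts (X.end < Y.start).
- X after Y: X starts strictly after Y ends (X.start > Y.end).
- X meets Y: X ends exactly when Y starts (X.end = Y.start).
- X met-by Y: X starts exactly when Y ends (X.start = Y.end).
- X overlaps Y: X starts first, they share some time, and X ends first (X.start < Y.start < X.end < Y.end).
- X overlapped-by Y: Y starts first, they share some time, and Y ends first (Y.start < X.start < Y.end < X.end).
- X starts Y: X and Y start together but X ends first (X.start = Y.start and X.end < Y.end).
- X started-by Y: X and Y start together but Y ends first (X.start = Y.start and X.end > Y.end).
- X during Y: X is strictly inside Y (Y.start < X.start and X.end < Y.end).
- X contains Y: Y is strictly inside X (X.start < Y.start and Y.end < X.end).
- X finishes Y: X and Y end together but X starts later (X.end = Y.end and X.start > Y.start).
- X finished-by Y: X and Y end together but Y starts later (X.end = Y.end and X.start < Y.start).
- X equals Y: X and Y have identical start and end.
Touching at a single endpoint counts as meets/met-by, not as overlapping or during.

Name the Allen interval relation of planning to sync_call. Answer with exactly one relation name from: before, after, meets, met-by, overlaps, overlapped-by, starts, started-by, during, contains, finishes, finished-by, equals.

contains

planning = [t=124, t=360]; sync_call = [t=164, t=331].
Compare endpoints: planning.start < sync_call.start, planning.start < sync_call.end, planning.end > sync_call.start, planning.end > sync_call.end.
That pattern is 'contains'.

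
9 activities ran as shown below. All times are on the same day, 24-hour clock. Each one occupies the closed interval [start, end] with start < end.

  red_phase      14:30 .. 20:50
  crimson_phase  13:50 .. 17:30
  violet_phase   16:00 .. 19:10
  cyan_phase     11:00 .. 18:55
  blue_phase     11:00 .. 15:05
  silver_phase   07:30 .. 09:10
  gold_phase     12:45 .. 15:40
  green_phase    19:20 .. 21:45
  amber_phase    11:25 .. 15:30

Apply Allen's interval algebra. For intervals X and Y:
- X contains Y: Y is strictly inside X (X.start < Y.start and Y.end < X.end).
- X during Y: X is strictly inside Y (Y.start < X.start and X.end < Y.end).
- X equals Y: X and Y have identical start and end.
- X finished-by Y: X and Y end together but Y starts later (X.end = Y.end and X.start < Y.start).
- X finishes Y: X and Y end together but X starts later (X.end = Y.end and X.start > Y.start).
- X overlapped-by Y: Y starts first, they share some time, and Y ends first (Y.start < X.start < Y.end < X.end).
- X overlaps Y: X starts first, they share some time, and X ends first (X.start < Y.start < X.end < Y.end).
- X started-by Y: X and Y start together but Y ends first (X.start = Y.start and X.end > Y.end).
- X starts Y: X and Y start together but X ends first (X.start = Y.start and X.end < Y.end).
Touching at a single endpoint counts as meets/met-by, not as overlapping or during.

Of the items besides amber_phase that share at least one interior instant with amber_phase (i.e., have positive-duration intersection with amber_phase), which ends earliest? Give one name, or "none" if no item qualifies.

Target amber_phase = [11:25, 15:30].
blue_phase [11:00, 15:05] → overlaps → candidate.
crimson_phase [13:50, 17:30] → overlapped-by → candidate.
cyan_phase [11:00, 18:55] → contains → candidate.
gold_phase [12:45, 15:40] → overlapped-by → candidate.
green_phase [19:20, 21:45] → after → excluded.
red_phase [14:30, 20:50] → overlapped-by → candidate.
silver_phase [07:30, 09:10] → before → excluded.
violet_phase [16:00, 19:10] → after → excluded.
Among candidates, earliest end is 15:05 → blue_phase.

blue_phase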